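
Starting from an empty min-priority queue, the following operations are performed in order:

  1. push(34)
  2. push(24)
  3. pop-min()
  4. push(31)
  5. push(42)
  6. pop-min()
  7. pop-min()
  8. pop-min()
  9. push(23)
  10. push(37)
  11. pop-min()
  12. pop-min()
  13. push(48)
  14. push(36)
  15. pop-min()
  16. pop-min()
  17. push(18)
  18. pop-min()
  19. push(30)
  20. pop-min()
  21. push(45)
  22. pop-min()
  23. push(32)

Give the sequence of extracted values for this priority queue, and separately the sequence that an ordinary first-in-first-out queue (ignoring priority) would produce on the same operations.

priority queue: [24, 31, 34, 42, 23, 37, 36, 48, 18, 30, 45]; FIFO queue: [34, 24, 31, 42, 23, 37, 48, 36, 18, 30, 45]

insert 34 → {34}
insert 24 → {24, 34}
pop-min → 24; now {34}
insert 31 → {31, 34}
insert 42 → {31, 34, 42}
pop-min → 31; now {34, 42}
pop-min → 34; now {42}
pop-min → 42; now {}
insert 23 → {23}
insert 37 → {23, 37}
pop-min → 23; now {37}
pop-min → 37; now {}
insert 48 → {48}
insert 36 → {36, 48}
pop-min → 36; now {48}
pop-min → 48; now {}
insert 18 → {18}
pop-min → 18; now {}
insert 30 → {30}
pop-min → 30; now {}
insert 45 → {45}
pop-min → 45; now {}
insert 32 → {32}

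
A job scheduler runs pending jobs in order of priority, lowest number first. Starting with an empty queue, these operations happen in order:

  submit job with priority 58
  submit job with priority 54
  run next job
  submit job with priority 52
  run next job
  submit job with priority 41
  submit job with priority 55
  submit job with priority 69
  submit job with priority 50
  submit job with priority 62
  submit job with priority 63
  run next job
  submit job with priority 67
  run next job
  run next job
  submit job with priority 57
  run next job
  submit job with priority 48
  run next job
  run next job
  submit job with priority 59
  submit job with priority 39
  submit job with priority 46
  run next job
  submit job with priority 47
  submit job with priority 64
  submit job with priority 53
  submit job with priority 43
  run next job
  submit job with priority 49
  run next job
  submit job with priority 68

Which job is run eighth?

58

insert 58 → {58}
insert 54 → {54, 58}
run next job → 54; now {58}
insert 52 → {52, 58}
run next job → 52; now {58}
insert 41 → {41, 58}
insert 55 → {41, 55, 58}
insert 69 → {41, 55, 58, 69}
insert 50 → {41, 50, 55, 58, 69}
insert 62 → {41, 50, 55, 58, 62, 69}
insert 63 → {41, 50, 55, 58, 62, 63, 69}
run next job → 41; now {50, 55, 58, 62, 63, 69}
insert 67 → {50, 55, 58, 62, 63, 67, 69}
run next job → 50; now {55, 58, 62, 63, 67, 69}
run next job → 55; now {58, 62, 63, 67, 69}
insert 57 → {57, 58, 62, 63, 67, 69}
run next job → 57; now {58, 62, 63, 67, 69}
insert 48 → {48, 58, 62, 63, 67, 69}
run next job → 48; now {58, 62, 63, 67, 69}
run next job → 58; now {62, 63, 67, 69}
insert 59 → {59, 62, 63, 67, 69}
insert 39 → {39, 59, 62, 63, 67, 69}
insert 46 → {39, 46, 59, 62, 63, 67, 69}
run next job → 39; now {46, 59, 62, 63, 67, 69}
insert 47 → {46, 47, 59, 62, 63, 67, 69}
insert 64 → {46, 47, 59, 62, 63, 64, 67, 69}
insert 53 → {46, 47, 53, 59, 62, 63, 64, 67, 69}
insert 43 → {43, 46, 47, 53, 59, 62, 63, 64, 67, 69}
run next job → 43; now {46, 47, 53, 59, 62, 63, 64, 67, 69}
insert 49 → {46, 47, 49, 53, 59, 62, 63, 64, 67, 69}
run next job → 46; now {47, 49, 53, 59, 62, 63, 64, 67, 69}
insert 68 → {47, 49, 53, 59, 62, 63, 64, 67, 68, 69}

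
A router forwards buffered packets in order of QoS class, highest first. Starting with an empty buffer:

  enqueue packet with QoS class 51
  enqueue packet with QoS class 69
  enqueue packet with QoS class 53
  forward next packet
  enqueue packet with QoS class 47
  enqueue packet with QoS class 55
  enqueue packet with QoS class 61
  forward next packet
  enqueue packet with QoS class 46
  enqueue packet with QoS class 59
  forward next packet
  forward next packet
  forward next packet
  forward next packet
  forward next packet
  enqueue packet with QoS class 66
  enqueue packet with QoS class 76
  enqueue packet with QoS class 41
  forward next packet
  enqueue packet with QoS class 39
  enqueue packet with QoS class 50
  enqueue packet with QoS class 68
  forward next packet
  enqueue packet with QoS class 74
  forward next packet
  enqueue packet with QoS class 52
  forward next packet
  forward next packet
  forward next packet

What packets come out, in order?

insert 51 → {51}
insert 69 → {69, 51}
insert 53 → {69, 53, 51}
forward next packet → 69; now {53, 51}
insert 47 → {53, 51, 47}
insert 55 → {55, 53, 51, 47}
insert 61 → {61, 55, 53, 51, 47}
forward next packet → 61; now {55, 53, 51, 47}
insert 46 → {55, 53, 51, 47, 46}
insert 59 → {59, 55, 53, 51, 47, 46}
forward next packet → 59; now {55, 53, 51, 47, 46}
forward next packet → 55; now {53, 51, 47, 46}
forward next packet → 53; now {51, 47, 46}
forward next packet → 51; now {47, 46}
forward next packet → 47; now {46}
insert 66 → {66, 46}
insert 76 → {76, 66, 46}
insert 41 → {76, 66, 46, 41}
forward next packet → 76; now {66, 46, 41}
insert 39 → {66, 46, 41, 39}
insert 50 → {66, 50, 46, 41, 39}
insert 68 → {68, 66, 50, 46, 41, 39}
forward next packet → 68; now {66, 50, 46, 41, 39}
insert 74 → {74, 66, 50, 46, 41, 39}
forward next packet → 74; now {66, 50, 46, 41, 39}
insert 52 → {66, 52, 50, 46, 41, 39}
forward next packet → 66; now {52, 50, 46, 41, 39}
forward next packet → 52; now {50, 46, 41, 39}
forward next packet → 50; now {46, 41, 39}

69, 61, 59, 55, 53, 51, 47, 76, 68, 74, 66, 52, 50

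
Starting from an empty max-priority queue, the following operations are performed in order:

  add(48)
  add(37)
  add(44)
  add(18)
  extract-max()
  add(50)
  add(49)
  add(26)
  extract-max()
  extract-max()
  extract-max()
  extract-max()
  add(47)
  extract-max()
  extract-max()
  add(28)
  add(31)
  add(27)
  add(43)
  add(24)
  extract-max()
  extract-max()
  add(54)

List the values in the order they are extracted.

[48, 50, 49, 44, 37, 47, 26, 43, 31]

insert 48 → {48}
insert 37 → {48, 37}
insert 44 → {48, 44, 37}
insert 18 → {48, 44, 37, 18}
extract-max → 48; now {44, 37, 18}
insert 50 → {50, 44, 37, 18}
insert 49 → {50, 49, 44, 37, 18}
insert 26 → {50, 49, 44, 37, 26, 18}
extract-max → 50; now {49, 44, 37, 26, 18}
extract-max → 49; now {44, 37, 26, 18}
extract-max → 44; now {37, 26, 18}
extract-max → 37; now {26, 18}
insert 47 → {47, 26, 18}
extract-max → 47; now {26, 18}
extract-max → 26; now {18}
insert 28 → {28, 18}
insert 31 → {31, 28, 18}
insert 27 → {31, 28, 27, 18}
insert 43 → {43, 31, 28, 27, 18}
insert 24 → {43, 31, 28, 27, 24, 18}
extract-max → 43; now {31, 28, 27, 24, 18}
extract-max → 31; now {28, 27, 24, 18}
insert 54 → {54, 28, 27, 24, 18}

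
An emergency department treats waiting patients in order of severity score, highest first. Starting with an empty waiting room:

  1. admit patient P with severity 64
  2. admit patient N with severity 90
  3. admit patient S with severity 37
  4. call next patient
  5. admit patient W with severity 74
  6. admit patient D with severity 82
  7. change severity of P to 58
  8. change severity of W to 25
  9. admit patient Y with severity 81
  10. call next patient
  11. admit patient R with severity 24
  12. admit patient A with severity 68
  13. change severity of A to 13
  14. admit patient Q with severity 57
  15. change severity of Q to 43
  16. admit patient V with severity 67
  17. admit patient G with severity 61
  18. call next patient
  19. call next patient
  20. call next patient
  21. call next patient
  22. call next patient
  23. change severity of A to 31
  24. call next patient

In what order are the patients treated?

add P (severity 64) → {P:64}
add N (severity 90) → {N:90, P:64}
add S (severity 37) → {N:90, P:64, S:37}
call next patient → N; now {P:64, S:37}
add W (severity 74) → {W:74, P:64, S:37}
add D (severity 82) → {D:82, W:74, P:64, S:37}
update P to severity 58 → {D:82, W:74, P:58, S:37}
update W to severity 25 → {D:82, P:58, S:37, W:25}
add Y (severity 81) → {D:82, Y:81, P:58, S:37, W:25}
call next patient → D; now {Y:81, P:58, S:37, W:25}
add R (severity 24) → {Y:81, P:58, S:37, W:25, R:24}
add A (severity 68) → {Y:81, A:68, P:58, S:37, W:25, R:24}
update A to severity 13 → {Y:81, P:58, S:37, W:25, R:24, A:13}
add Q (severity 57) → {Y:81, P:58, Q:57, S:37, W:25, R:24, A:13}
update Q to severity 43 → {Y:81, P:58, Q:43, S:37, W:25, R:24, A:13}
add V (severity 67) → {Y:81, V:67, P:58, Q:43, S:37, W:25, R:24, A:13}
add G (severity 61) → {Y:81, V:67, G:61, P:58, Q:43, S:37, W:25, R:24, A:13}
call next patient → Y; now {V:67, G:61, P:58, Q:43, S:37, W:25, R:24, A:13}
call next patient → V; now {G:61, P:58, Q:43, S:37, W:25, R:24, A:13}
call next patient → G; now {P:58, Q:43, S:37, W:25, R:24, A:13}
call next patient → P; now {Q:43, S:37, W:25, R:24, A:13}
call next patient → Q; now {S:37, W:25, R:24, A:13}
update A to severity 31 → {S:37, A:31, W:25, R:24}
call next patient → S; now {A:31, W:25, R:24}

N → D → Y → V → G → P → Q → S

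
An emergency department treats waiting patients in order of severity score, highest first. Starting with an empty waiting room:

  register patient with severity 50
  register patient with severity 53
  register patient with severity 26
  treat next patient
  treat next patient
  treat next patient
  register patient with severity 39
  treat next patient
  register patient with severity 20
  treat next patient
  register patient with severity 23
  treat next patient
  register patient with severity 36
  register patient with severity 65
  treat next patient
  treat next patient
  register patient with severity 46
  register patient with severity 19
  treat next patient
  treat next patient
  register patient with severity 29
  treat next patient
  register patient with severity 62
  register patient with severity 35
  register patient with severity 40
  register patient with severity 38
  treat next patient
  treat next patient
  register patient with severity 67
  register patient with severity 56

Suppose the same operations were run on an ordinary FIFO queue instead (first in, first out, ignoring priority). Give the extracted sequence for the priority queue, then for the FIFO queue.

insert 50 → {50}
insert 53 → {53, 50}
insert 26 → {53, 50, 26}
treat next patient → 53; now {50, 26}
treat next patient → 50; now {26}
treat next patient → 26; now {}
insert 39 → {39}
treat next patient → 39; now {}
insert 20 → {20}
treat next patient → 20; now {}
insert 23 → {23}
treat next patient → 23; now {}
insert 36 → {36}
insert 65 → {65, 36}
treat next patient → 65; now {36}
treat next patient → 36; now {}
insert 46 → {46}
insert 19 → {46, 19}
treat next patient → 46; now {19}
treat next patient → 19; now {}
insert 29 → {29}
treat next patient → 29; now {}
insert 62 → {62}
insert 35 → {62, 35}
insert 40 → {62, 40, 35}
insert 38 → {62, 40, 38, 35}
treat next patient → 62; now {40, 38, 35}
treat next patient → 40; now {38, 35}
insert 67 → {67, 38, 35}
insert 56 → {67, 56, 38, 35}

priority queue: [53, 50, 26, 39, 20, 23, 65, 36, 46, 19, 29, 62, 40]; FIFO queue: 50 → 53 → 26 → 39 → 20 → 23 → 36 → 65 → 46 → 19 → 29 → 62 → 35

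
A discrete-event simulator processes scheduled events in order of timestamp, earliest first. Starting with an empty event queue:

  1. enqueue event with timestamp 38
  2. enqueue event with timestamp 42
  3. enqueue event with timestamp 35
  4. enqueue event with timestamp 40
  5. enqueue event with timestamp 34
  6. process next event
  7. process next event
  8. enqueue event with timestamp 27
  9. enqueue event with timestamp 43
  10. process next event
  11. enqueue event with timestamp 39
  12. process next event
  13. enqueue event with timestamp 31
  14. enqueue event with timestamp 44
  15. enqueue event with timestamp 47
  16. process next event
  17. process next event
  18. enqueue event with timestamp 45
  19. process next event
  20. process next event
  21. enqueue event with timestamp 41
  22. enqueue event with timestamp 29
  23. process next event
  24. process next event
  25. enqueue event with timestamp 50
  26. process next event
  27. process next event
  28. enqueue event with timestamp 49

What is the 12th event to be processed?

insert 38 → {38}
insert 42 → {38, 42}
insert 35 → {35, 38, 42}
insert 40 → {35, 38, 40, 42}
insert 34 → {34, 35, 38, 40, 42}
process next event → 34; now {35, 38, 40, 42}
process next event → 35; now {38, 40, 42}
insert 27 → {27, 38, 40, 42}
insert 43 → {27, 38, 40, 42, 43}
process next event → 27; now {38, 40, 42, 43}
insert 39 → {38, 39, 40, 42, 43}
process next event → 38; now {39, 40, 42, 43}
insert 31 → {31, 39, 40, 42, 43}
insert 44 → {31, 39, 40, 42, 43, 44}
insert 47 → {31, 39, 40, 42, 43, 44, 47}
process next event → 31; now {39, 40, 42, 43, 44, 47}
process next event → 39; now {40, 42, 43, 44, 47}
insert 45 → {40, 42, 43, 44, 45, 47}
process next event → 40; now {42, 43, 44, 45, 47}
process next event → 42; now {43, 44, 45, 47}
insert 41 → {41, 43, 44, 45, 47}
insert 29 → {29, 41, 43, 44, 45, 47}
process next event → 29; now {41, 43, 44, 45, 47}
process next event → 41; now {43, 44, 45, 47}
insert 50 → {43, 44, 45, 47, 50}
process next event → 43; now {44, 45, 47, 50}
process next event → 44; now {45, 47, 50}
insert 49 → {45, 47, 49, 50}

44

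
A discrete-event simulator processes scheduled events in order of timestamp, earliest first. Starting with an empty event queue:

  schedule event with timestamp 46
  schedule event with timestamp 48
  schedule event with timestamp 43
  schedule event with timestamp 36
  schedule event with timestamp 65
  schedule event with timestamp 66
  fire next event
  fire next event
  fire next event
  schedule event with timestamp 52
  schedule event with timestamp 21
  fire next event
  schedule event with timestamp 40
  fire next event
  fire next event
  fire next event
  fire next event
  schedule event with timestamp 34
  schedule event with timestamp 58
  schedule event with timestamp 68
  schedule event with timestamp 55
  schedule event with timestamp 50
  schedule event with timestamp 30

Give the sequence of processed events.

36, 43, 46, 21, 40, 48, 52, 65

insert 46 → {46}
insert 48 → {46, 48}
insert 43 → {43, 46, 48}
insert 36 → {36, 43, 46, 48}
insert 65 → {36, 43, 46, 48, 65}
insert 66 → {36, 43, 46, 48, 65, 66}
fire next event → 36; now {43, 46, 48, 65, 66}
fire next event → 43; now {46, 48, 65, 66}
fire next event → 46; now {48, 65, 66}
insert 52 → {48, 52, 65, 66}
insert 21 → {21, 48, 52, 65, 66}
fire next event → 21; now {48, 52, 65, 66}
insert 40 → {40, 48, 52, 65, 66}
fire next event → 40; now {48, 52, 65, 66}
fire next event → 48; now {52, 65, 66}
fire next event → 52; now {65, 66}
fire next event → 65; now {66}
insert 34 → {34, 66}
insert 58 → {34, 58, 66}
insert 68 → {34, 58, 66, 68}
insert 55 → {34, 55, 58, 66, 68}
insert 50 → {34, 50, 55, 58, 66, 68}
insert 30 → {30, 34, 50, 55, 58, 66, 68}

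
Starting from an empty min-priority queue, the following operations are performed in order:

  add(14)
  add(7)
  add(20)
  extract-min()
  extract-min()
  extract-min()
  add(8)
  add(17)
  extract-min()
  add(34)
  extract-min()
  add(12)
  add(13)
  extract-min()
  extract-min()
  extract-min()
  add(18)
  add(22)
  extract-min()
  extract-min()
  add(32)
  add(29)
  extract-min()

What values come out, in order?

insert 14 → {14}
insert 7 → {7, 14}
insert 20 → {7, 14, 20}
extract-min → 7; now {14, 20}
extract-min → 14; now {20}
extract-min → 20; now {}
insert 8 → {8}
insert 17 → {8, 17}
extract-min → 8; now {17}
insert 34 → {17, 34}
extract-min → 17; now {34}
insert 12 → {12, 34}
insert 13 → {12, 13, 34}
extract-min → 12; now {13, 34}
extract-min → 13; now {34}
extract-min → 34; now {}
insert 18 → {18}
insert 22 → {18, 22}
extract-min → 18; now {22}
extract-min → 22; now {}
insert 32 → {32}
insert 29 → {29, 32}
extract-min → 29; now {32}

7, 14, 20, 8, 17, 12, 13, 34, 18, 22, 29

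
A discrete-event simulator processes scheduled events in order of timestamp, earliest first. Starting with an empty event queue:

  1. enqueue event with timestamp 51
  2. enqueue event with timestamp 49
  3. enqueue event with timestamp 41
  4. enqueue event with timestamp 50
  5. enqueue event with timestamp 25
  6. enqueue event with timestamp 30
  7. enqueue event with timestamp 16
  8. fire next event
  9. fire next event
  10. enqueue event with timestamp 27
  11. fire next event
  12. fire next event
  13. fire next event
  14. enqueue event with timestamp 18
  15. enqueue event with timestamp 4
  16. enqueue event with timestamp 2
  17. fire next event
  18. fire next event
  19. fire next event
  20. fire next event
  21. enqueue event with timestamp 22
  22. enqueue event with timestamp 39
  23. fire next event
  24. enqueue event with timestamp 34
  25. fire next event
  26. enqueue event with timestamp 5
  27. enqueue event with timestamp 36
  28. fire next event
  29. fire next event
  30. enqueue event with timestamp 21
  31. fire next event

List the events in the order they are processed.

16, 25, 27, 30, 41, 2, 4, 18, 49, 22, 34, 5, 36, 21

insert 51 → {51}
insert 49 → {49, 51}
insert 41 → {41, 49, 51}
insert 50 → {41, 49, 50, 51}
insert 25 → {25, 41, 49, 50, 51}
insert 30 → {25, 30, 41, 49, 50, 51}
insert 16 → {16, 25, 30, 41, 49, 50, 51}
fire next event → 16; now {25, 30, 41, 49, 50, 51}
fire next event → 25; now {30, 41, 49, 50, 51}
insert 27 → {27, 30, 41, 49, 50, 51}
fire next event → 27; now {30, 41, 49, 50, 51}
fire next event → 30; now {41, 49, 50, 51}
fire next event → 41; now {49, 50, 51}
insert 18 → {18, 49, 50, 51}
insert 4 → {4, 18, 49, 50, 51}
insert 2 → {2, 4, 18, 49, 50, 51}
fire next event → 2; now {4, 18, 49, 50, 51}
fire next event → 4; now {18, 49, 50, 51}
fire next event → 18; now {49, 50, 51}
fire next event → 49; now {50, 51}
insert 22 → {22, 50, 51}
insert 39 → {22, 39, 50, 51}
fire next event → 22; now {39, 50, 51}
insert 34 → {34, 39, 50, 51}
fire next event → 34; now {39, 50, 51}
insert 5 → {5, 39, 50, 51}
insert 36 → {5, 36, 39, 50, 51}
fire next event → 5; now {36, 39, 50, 51}
fire next event → 36; now {39, 50, 51}
insert 21 → {21, 39, 50, 51}
fire next event → 21; now {39, 50, 51}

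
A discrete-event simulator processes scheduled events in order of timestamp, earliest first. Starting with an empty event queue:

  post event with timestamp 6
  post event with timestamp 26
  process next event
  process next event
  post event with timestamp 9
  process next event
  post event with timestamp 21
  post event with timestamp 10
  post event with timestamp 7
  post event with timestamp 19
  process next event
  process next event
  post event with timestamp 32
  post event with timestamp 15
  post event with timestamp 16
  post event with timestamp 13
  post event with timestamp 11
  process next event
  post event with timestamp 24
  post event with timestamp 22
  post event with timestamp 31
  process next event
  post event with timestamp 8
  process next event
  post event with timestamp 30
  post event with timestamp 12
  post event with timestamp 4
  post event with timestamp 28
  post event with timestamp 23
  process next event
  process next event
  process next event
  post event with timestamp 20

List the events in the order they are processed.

insert 6 → {6}
insert 26 → {6, 26}
process next event → 6; now {26}
process next event → 26; now {}
insert 9 → {9}
process next event → 9; now {}
insert 21 → {21}
insert 10 → {10, 21}
insert 7 → {7, 10, 21}
insert 19 → {7, 10, 19, 21}
process next event → 7; now {10, 19, 21}
process next event → 10; now {19, 21}
insert 32 → {19, 21, 32}
insert 15 → {15, 19, 21, 32}
insert 16 → {15, 16, 19, 21, 32}
insert 13 → {13, 15, 16, 19, 21, 32}
insert 11 → {11, 13, 15, 16, 19, 21, 32}
process next event → 11; now {13, 15, 16, 19, 21, 32}
insert 24 → {13, 15, 16, 19, 21, 24, 32}
insert 22 → {13, 15, 16, 19, 21, 22, 24, 32}
insert 31 → {13, 15, 16, 19, 21, 22, 24, 31, 32}
process next event → 13; now {15, 16, 19, 21, 22, 24, 31, 32}
insert 8 → {8, 15, 16, 19, 21, 22, 24, 31, 32}
process next event → 8; now {15, 16, 19, 21, 22, 24, 31, 32}
insert 30 → {15, 16, 19, 21, 22, 24, 30, 31, 32}
insert 12 → {12, 15, 16, 19, 21, 22, 24, 30, 31, 32}
insert 4 → {4, 12, 15, 16, 19, 21, 22, 24, 30, 31, 32}
insert 28 → {4, 12, 15, 16, 19, 21, 22, 24, 28, 30, 31, 32}
insert 23 → {4, 12, 15, 16, 19, 21, 22, 23, 24, 28, 30, 31, 32}
process next event → 4; now {12, 15, 16, 19, 21, 22, 23, 24, 28, 30, 31, 32}
process next event → 12; now {15, 16, 19, 21, 22, 23, 24, 28, 30, 31, 32}
process next event → 15; now {16, 19, 21, 22, 23, 24, 28, 30, 31, 32}
insert 20 → {16, 19, 20, 21, 22, 23, 24, 28, 30, 31, 32}

6, 26, 9, 7, 10, 11, 13, 8, 4, 12, 15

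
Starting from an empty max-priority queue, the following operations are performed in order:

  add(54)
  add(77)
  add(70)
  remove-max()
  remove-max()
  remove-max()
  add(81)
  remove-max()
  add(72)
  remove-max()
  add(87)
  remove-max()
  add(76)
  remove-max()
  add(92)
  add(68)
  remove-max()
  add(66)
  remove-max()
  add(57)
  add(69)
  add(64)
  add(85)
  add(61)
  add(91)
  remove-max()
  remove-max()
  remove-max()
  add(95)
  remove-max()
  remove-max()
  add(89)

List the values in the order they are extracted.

[77, 70, 54, 81, 72, 87, 76, 92, 68, 91, 85, 69, 95, 66]

insert 54 → {54}
insert 77 → {77, 54}
insert 70 → {77, 70, 54}
remove-max → 77; now {70, 54}
remove-max → 70; now {54}
remove-max → 54; now {}
insert 81 → {81}
remove-max → 81; now {}
insert 72 → {72}
remove-max → 72; now {}
insert 87 → {87}
remove-max → 87; now {}
insert 76 → {76}
remove-max → 76; now {}
insert 92 → {92}
insert 68 → {92, 68}
remove-max → 92; now {68}
insert 66 → {68, 66}
remove-max → 68; now {66}
insert 57 → {66, 57}
insert 69 → {69, 66, 57}
insert 64 → {69, 66, 64, 57}
insert 85 → {85, 69, 66, 64, 57}
insert 61 → {85, 69, 66, 64, 61, 57}
insert 91 → {91, 85, 69, 66, 64, 61, 57}
remove-max → 91; now {85, 69, 66, 64, 61, 57}
remove-max → 85; now {69, 66, 64, 61, 57}
remove-max → 69; now {66, 64, 61, 57}
insert 95 → {95, 66, 64, 61, 57}
remove-max → 95; now {66, 64, 61, 57}
remove-max → 66; now {64, 61, 57}
insert 89 → {89, 64, 61, 57}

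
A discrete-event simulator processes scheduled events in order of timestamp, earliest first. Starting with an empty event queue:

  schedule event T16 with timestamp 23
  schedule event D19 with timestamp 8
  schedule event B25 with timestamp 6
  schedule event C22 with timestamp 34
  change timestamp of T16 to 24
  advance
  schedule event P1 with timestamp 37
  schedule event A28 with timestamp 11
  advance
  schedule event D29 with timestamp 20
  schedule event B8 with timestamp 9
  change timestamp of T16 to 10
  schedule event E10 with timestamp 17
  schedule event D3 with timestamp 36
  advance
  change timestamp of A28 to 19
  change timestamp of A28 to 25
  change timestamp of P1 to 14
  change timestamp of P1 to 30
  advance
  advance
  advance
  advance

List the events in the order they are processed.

add T16 (timestamp 23) → {T16:23}
add D19 (timestamp 8) → {D19:8, T16:23}
add B25 (timestamp 6) → {B25:6, D19:8, T16:23}
add C22 (timestamp 34) → {B25:6, D19:8, T16:23, C22:34}
update T16 to timestamp 24 → {B25:6, D19:8, T16:24, C22:34}
advance → B25; now {D19:8, T16:24, C22:34}
add P1 (timestamp 37) → {D19:8, T16:24, C22:34, P1:37}
add A28 (timestamp 11) → {D19:8, A28:11, T16:24, C22:34, P1:37}
advance → D19; now {A28:11, T16:24, C22:34, P1:37}
add D29 (timestamp 20) → {A28:11, D29:20, T16:24, C22:34, P1:37}
add B8 (timestamp 9) → {B8:9, A28:11, D29:20, T16:24, C22:34, P1:37}
update T16 to timestamp 10 → {B8:9, T16:10, A28:11, D29:20, C22:34, P1:37}
add E10 (timestamp 17) → {B8:9, T16:10, A28:11, E10:17, D29:20, C22:34, P1:37}
add D3 (timestamp 36) → {B8:9, T16:10, A28:11, E10:17, D29:20, C22:34, D3:36, P1:37}
advance → B8; now {T16:10, A28:11, E10:17, D29:20, C22:34, D3:36, P1:37}
update A28 to timestamp 19 → {T16:10, E10:17, A28:19, D29:20, C22:34, D3:36, P1:37}
update A28 to timestamp 25 → {T16:10, E10:17, D29:20, A28:25, C22:34, D3:36, P1:37}
update P1 to timestamp 14 → {T16:10, P1:14, E10:17, D29:20, A28:25, C22:34, D3:36}
update P1 to timestamp 30 → {T16:10, E10:17, D29:20, A28:25, P1:30, C22:34, D3:36}
advance → T16; now {E10:17, D29:20, A28:25, P1:30, C22:34, D3:36}
advance → E10; now {D29:20, A28:25, P1:30, C22:34, D3:36}
advance → D29; now {A28:25, P1:30, C22:34, D3:36}
advance → A28; now {P1:30, C22:34, D3:36}

[B25, D19, B8, T16, E10, D29, A28]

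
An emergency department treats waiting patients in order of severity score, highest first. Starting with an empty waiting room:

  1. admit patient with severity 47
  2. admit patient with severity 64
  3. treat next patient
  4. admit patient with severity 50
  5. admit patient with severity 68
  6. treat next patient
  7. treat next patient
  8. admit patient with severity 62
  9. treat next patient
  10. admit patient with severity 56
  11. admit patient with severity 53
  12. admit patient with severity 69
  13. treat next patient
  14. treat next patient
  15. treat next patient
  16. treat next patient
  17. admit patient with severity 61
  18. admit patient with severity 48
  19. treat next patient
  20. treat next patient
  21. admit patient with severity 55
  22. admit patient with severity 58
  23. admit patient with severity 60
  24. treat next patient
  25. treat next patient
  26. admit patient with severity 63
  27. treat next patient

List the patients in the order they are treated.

insert 47 → {47}
insert 64 → {64, 47}
treat next patient → 64; now {47}
insert 50 → {50, 47}
insert 68 → {68, 50, 47}
treat next patient → 68; now {50, 47}
treat next patient → 50; now {47}
insert 62 → {62, 47}
treat next patient → 62; now {47}
insert 56 → {56, 47}
insert 53 → {56, 53, 47}
insert 69 → {69, 56, 53, 47}
treat next patient → 69; now {56, 53, 47}
treat next patient → 56; now {53, 47}
treat next patient → 53; now {47}
treat next patient → 47; now {}
insert 61 → {61}
insert 48 → {61, 48}
treat next patient → 61; now {48}
treat next patient → 48; now {}
insert 55 → {55}
insert 58 → {58, 55}
insert 60 → {60, 58, 55}
treat next patient → 60; now {58, 55}
treat next patient → 58; now {55}
insert 63 → {63, 55}
treat next patient → 63; now {55}

[64, 68, 50, 62, 69, 56, 53, 47, 61, 48, 60, 58, 63]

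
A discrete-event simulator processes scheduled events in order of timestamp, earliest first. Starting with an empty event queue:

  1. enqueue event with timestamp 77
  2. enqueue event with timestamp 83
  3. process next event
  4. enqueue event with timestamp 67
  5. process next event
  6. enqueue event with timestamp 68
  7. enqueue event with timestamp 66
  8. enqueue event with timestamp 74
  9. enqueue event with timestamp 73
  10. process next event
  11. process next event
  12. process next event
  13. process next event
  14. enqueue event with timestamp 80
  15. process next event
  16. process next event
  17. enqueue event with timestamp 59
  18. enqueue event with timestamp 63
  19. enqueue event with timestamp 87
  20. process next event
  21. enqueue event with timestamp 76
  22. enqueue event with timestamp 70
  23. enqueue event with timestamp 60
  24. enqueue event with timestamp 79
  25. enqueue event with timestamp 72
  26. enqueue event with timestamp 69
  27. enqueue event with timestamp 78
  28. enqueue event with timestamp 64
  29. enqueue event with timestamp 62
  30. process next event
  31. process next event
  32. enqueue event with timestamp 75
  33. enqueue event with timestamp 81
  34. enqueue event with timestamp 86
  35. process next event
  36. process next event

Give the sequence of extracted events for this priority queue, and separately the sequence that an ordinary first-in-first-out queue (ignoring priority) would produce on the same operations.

priority queue: 77, 67, 66, 68, 73, 74, 80, 83, 59, 60, 62, 63, 64; FIFO queue: 77 → 83 → 67 → 68 → 66 → 74 → 73 → 80 → 59 → 63 → 87 → 76 → 70

insert 77 → {77}
insert 83 → {77, 83}
process next event → 77; now {83}
insert 67 → {67, 83}
process next event → 67; now {83}
insert 68 → {68, 83}
insert 66 → {66, 68, 83}
insert 74 → {66, 68, 74, 83}
insert 73 → {66, 68, 73, 74, 83}
process next event → 66; now {68, 73, 74, 83}
process next event → 68; now {73, 74, 83}
process next event → 73; now {74, 83}
process next event → 74; now {83}
insert 80 → {80, 83}
process next event → 80; now {83}
process next event → 83; now {}
insert 59 → {59}
insert 63 → {59, 63}
insert 87 → {59, 63, 87}
process next event → 59; now {63, 87}
insert 76 → {63, 76, 87}
insert 70 → {63, 70, 76, 87}
insert 60 → {60, 63, 70, 76, 87}
insert 79 → {60, 63, 70, 76, 79, 87}
insert 72 → {60, 63, 70, 72, 76, 79, 87}
insert 69 → {60, 63, 69, 70, 72, 76, 79, 87}
insert 78 → {60, 63, 69, 70, 72, 76, 78, 79, 87}
insert 64 → {60, 63, 64, 69, 70, 72, 76, 78, 79, 87}
insert 62 → {60, 62, 63, 64, 69, 70, 72, 76, 78, 79, 87}
process next event → 60; now {62, 63, 64, 69, 70, 72, 76, 78, 79, 87}
process next event → 62; now {63, 64, 69, 70, 72, 76, 78, 79, 87}
insert 75 → {63, 64, 69, 70, 72, 75, 76, 78, 79, 87}
insert 81 → {63, 64, 69, 70, 72, 75, 76, 78, 79, 81, 87}
insert 86 → {63, 64, 69, 70, 72, 75, 76, 78, 79, 81, 86, 87}
process next event → 63; now {64, 69, 70, 72, 75, 76, 78, 79, 81, 86, 87}
process next event → 64; now {69, 70, 72, 75, 76, 78, 79, 81, 86, 87}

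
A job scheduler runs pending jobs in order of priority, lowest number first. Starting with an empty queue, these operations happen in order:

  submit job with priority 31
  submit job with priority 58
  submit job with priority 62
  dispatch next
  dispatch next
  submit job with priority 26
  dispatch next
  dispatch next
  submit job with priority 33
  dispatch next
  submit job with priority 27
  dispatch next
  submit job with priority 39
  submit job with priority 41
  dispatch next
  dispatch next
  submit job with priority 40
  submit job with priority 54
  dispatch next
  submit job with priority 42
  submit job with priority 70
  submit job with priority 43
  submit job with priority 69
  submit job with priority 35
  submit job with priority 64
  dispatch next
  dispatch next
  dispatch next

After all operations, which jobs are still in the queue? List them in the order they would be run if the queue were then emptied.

54, 64, 69, 70

insert 31 → {31}
insert 58 → {31, 58}
insert 62 → {31, 58, 62}
dispatch next → 31; now {58, 62}
dispatch next → 58; now {62}
insert 26 → {26, 62}
dispatch next → 26; now {62}
dispatch next → 62; now {}
insert 33 → {33}
dispatch next → 33; now {}
insert 27 → {27}
dispatch next → 27; now {}
insert 39 → {39}
insert 41 → {39, 41}
dispatch next → 39; now {41}
dispatch next → 41; now {}
insert 40 → {40}
insert 54 → {40, 54}
dispatch next → 40; now {54}
insert 42 → {42, 54}
insert 70 → {42, 54, 70}
insert 43 → {42, 43, 54, 70}
insert 69 → {42, 43, 54, 69, 70}
insert 35 → {35, 42, 43, 54, 69, 70}
insert 64 → {35, 42, 43, 54, 64, 69, 70}
dispatch next → 35; now {42, 43, 54, 64, 69, 70}
dispatch next → 42; now {43, 54, 64, 69, 70}
dispatch next → 43; now {54, 64, 69, 70}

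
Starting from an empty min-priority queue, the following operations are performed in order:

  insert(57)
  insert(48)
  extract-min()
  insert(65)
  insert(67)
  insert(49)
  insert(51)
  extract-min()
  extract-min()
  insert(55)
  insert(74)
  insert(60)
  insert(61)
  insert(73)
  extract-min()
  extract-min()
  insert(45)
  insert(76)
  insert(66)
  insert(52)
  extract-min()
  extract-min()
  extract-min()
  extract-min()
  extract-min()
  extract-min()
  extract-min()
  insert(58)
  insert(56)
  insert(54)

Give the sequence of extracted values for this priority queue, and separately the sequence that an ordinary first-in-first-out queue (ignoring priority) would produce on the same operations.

insert 57 → {57}
insert 48 → {48, 57}
extract-min → 48; now {57}
insert 65 → {57, 65}
insert 67 → {57, 65, 67}
insert 49 → {49, 57, 65, 67}
insert 51 → {49, 51, 57, 65, 67}
extract-min → 49; now {51, 57, 65, 67}
extract-min → 51; now {57, 65, 67}
insert 55 → {55, 57, 65, 67}
insert 74 → {55, 57, 65, 67, 74}
insert 60 → {55, 57, 60, 65, 67, 74}
insert 61 → {55, 57, 60, 61, 65, 67, 74}
insert 73 → {55, 57, 60, 61, 65, 67, 73, 74}
extract-min → 55; now {57, 60, 61, 65, 67, 73, 74}
extract-min → 57; now {60, 61, 65, 67, 73, 74}
insert 45 → {45, 60, 61, 65, 67, 73, 74}
insert 76 → {45, 60, 61, 65, 67, 73, 74, 76}
insert 66 → {45, 60, 61, 65, 66, 67, 73, 74, 76}
insert 52 → {45, 52, 60, 61, 65, 66, 67, 73, 74, 76}
extract-min → 45; now {52, 60, 61, 65, 66, 67, 73, 74, 76}
extract-min → 52; now {60, 61, 65, 66, 67, 73, 74, 76}
extract-min → 60; now {61, 65, 66, 67, 73, 74, 76}
extract-min → 61; now {65, 66, 67, 73, 74, 76}
extract-min → 65; now {66, 67, 73, 74, 76}
extract-min → 66; now {67, 73, 74, 76}
extract-min → 67; now {73, 74, 76}
insert 58 → {58, 73, 74, 76}
insert 56 → {56, 58, 73, 74, 76}
insert 54 → {54, 56, 58, 73, 74, 76}

priority queue: [48, 49, 51, 55, 57, 45, 52, 60, 61, 65, 66, 67]; FIFO queue: [57, 48, 65, 67, 49, 51, 55, 74, 60, 61, 73, 45]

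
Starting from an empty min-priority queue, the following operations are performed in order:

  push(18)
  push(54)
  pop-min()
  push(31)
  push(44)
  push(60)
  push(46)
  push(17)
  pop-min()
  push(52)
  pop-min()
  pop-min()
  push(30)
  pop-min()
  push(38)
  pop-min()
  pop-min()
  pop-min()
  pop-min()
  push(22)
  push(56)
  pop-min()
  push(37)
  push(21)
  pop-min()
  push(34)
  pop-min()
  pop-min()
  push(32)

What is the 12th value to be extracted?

insert 18 → {18}
insert 54 → {18, 54}
pop-min → 18; now {54}
insert 31 → {31, 54}
insert 44 → {31, 44, 54}
insert 60 → {31, 44, 54, 60}
insert 46 → {31, 44, 46, 54, 60}
insert 17 → {17, 31, 44, 46, 54, 60}
pop-min → 17; now {31, 44, 46, 54, 60}
insert 52 → {31, 44, 46, 52, 54, 60}
pop-min → 31; now {44, 46, 52, 54, 60}
pop-min → 44; now {46, 52, 54, 60}
insert 30 → {30, 46, 52, 54, 60}
pop-min → 30; now {46, 52, 54, 60}
insert 38 → {38, 46, 52, 54, 60}
pop-min → 38; now {46, 52, 54, 60}
pop-min → 46; now {52, 54, 60}
pop-min → 52; now {54, 60}
pop-min → 54; now {60}
insert 22 → {22, 60}
insert 56 → {22, 56, 60}
pop-min → 22; now {56, 60}
insert 37 → {37, 56, 60}
insert 21 → {21, 37, 56, 60}
pop-min → 21; now {37, 56, 60}
insert 34 → {34, 37, 56, 60}
pop-min → 34; now {37, 56, 60}
pop-min → 37; now {56, 60}
insert 32 → {32, 56, 60}

34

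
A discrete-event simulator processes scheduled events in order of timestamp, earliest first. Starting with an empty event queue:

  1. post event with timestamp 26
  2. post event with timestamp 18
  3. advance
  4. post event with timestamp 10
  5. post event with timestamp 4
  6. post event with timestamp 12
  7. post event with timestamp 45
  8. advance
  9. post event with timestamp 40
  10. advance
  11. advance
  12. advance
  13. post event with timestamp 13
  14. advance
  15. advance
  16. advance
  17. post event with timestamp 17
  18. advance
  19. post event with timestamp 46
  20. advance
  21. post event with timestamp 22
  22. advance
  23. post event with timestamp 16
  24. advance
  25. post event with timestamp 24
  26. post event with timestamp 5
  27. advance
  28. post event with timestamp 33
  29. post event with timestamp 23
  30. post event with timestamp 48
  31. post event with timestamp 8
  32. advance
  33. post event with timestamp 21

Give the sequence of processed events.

insert 26 → {26}
insert 18 → {18, 26}
advance → 18; now {26}
insert 10 → {10, 26}
insert 4 → {4, 10, 26}
insert 12 → {4, 10, 12, 26}
insert 45 → {4, 10, 12, 26, 45}
advance → 4; now {10, 12, 26, 45}
insert 40 → {10, 12, 26, 40, 45}
advance → 10; now {12, 26, 40, 45}
advance → 12; now {26, 40, 45}
advance → 26; now {40, 45}
insert 13 → {13, 40, 45}
advance → 13; now {40, 45}
advance → 40; now {45}
advance → 45; now {}
insert 17 → {17}
advance → 17; now {}
insert 46 → {46}
advance → 46; now {}
insert 22 → {22}
advance → 22; now {}
insert 16 → {16}
advance → 16; now {}
insert 24 → {24}
insert 5 → {5, 24}
advance → 5; now {24}
insert 33 → {24, 33}
insert 23 → {23, 24, 33}
insert 48 → {23, 24, 33, 48}
insert 8 → {8, 23, 24, 33, 48}
advance → 8; now {23, 24, 33, 48}
insert 21 → {21, 23, 24, 33, 48}

[18, 4, 10, 12, 26, 13, 40, 45, 17, 46, 22, 16, 5, 8]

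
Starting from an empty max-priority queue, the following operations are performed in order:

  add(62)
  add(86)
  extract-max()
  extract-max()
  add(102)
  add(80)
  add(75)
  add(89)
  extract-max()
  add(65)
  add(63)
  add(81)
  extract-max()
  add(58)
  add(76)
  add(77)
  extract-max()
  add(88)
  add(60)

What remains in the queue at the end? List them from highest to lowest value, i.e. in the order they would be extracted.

88 → 80 → 77 → 76 → 75 → 65 → 63 → 60 → 58

insert 62 → {62}
insert 86 → {86, 62}
extract-max → 86; now {62}
extract-max → 62; now {}
insert 102 → {102}
insert 80 → {102, 80}
insert 75 → {102, 80, 75}
insert 89 → {102, 89, 80, 75}
extract-max → 102; now {89, 80, 75}
insert 65 → {89, 80, 75, 65}
insert 63 → {89, 80, 75, 65, 63}
insert 81 → {89, 81, 80, 75, 65, 63}
extract-max → 89; now {81, 80, 75, 65, 63}
insert 58 → {81, 80, 75, 65, 63, 58}
insert 76 → {81, 80, 76, 75, 65, 63, 58}
insert 77 → {81, 80, 77, 76, 75, 65, 63, 58}
extract-max → 81; now {80, 77, 76, 75, 65, 63, 58}
insert 88 → {88, 80, 77, 76, 75, 65, 63, 58}
insert 60 → {88, 80, 77, 76, 75, 65, 63, 60, 58}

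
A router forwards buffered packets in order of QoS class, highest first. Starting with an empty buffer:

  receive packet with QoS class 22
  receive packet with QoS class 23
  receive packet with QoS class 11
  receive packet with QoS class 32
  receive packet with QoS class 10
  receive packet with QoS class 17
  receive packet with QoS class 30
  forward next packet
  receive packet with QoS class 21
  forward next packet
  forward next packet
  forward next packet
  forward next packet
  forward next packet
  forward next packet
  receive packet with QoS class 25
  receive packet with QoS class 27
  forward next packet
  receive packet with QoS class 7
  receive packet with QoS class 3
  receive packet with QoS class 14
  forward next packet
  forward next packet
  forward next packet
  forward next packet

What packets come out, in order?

32, 30, 23, 22, 21, 17, 11, 27, 25, 14, 10, 7

insert 22 → {22}
insert 23 → {23, 22}
insert 11 → {23, 22, 11}
insert 32 → {32, 23, 22, 11}
insert 10 → {32, 23, 22, 11, 10}
insert 17 → {32, 23, 22, 17, 11, 10}
insert 30 → {32, 30, 23, 22, 17, 11, 10}
forward next packet → 32; now {30, 23, 22, 17, 11, 10}
insert 21 → {30, 23, 22, 21, 17, 11, 10}
forward next packet → 30; now {23, 22, 21, 17, 11, 10}
forward next packet → 23; now {22, 21, 17, 11, 10}
forward next packet → 22; now {21, 17, 11, 10}
forward next packet → 21; now {17, 11, 10}
forward next packet → 17; now {11, 10}
forward next packet → 11; now {10}
insert 25 → {25, 10}
insert 27 → {27, 25, 10}
forward next packet → 27; now {25, 10}
insert 7 → {25, 10, 7}
insert 3 → {25, 10, 7, 3}
insert 14 → {25, 14, 10, 7, 3}
forward next packet → 25; now {14, 10, 7, 3}
forward next packet → 14; now {10, 7, 3}
forward next packet → 10; now {7, 3}
forward next packet → 7; now {3}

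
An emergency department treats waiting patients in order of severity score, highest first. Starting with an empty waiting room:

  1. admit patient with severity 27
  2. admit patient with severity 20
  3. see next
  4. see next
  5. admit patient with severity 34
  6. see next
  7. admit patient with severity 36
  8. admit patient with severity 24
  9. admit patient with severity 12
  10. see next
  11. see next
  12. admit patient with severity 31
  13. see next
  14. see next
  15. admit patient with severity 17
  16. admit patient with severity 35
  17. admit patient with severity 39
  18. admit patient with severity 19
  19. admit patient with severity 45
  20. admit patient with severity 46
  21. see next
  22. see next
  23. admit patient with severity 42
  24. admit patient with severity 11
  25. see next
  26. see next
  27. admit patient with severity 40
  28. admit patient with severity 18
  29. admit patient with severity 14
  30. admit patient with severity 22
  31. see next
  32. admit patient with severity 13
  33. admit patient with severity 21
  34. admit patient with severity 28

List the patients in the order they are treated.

27, 20, 34, 36, 24, 31, 12, 46, 45, 42, 39, 40

insert 27 → {27}
insert 20 → {27, 20}
see next → 27; now {20}
see next → 20; now {}
insert 34 → {34}
see next → 34; now {}
insert 36 → {36}
insert 24 → {36, 24}
insert 12 → {36, 24, 12}
see next → 36; now {24, 12}
see next → 24; now {12}
insert 31 → {31, 12}
see next → 31; now {12}
see next → 12; now {}
insert 17 → {17}
insert 35 → {35, 17}
insert 39 → {39, 35, 17}
insert 19 → {39, 35, 19, 17}
insert 45 → {45, 39, 35, 19, 17}
insert 46 → {46, 45, 39, 35, 19, 17}
see next → 46; now {45, 39, 35, 19, 17}
see next → 45; now {39, 35, 19, 17}
insert 42 → {42, 39, 35, 19, 17}
insert 11 → {42, 39, 35, 19, 17, 11}
see next → 42; now {39, 35, 19, 17, 11}
see next → 39; now {35, 19, 17, 11}
insert 40 → {40, 35, 19, 17, 11}
insert 18 → {40, 35, 19, 18, 17, 11}
insert 14 → {40, 35, 19, 18, 17, 14, 11}
insert 22 → {40, 35, 22, 19, 18, 17, 14, 11}
see next → 40; now {35, 22, 19, 18, 17, 14, 11}
insert 13 → {35, 22, 19, 18, 17, 14, 13, 11}
insert 21 → {35, 22, 21, 19, 18, 17, 14, 13, 11}
insert 28 → {35, 28, 22, 21, 19, 18, 17, 14, 13, 11}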